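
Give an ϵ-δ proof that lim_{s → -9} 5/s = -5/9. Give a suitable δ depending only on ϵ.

Fix ϵ > 0. We seek δ > 0 such that 0 < |s + 9| < δ implies |5/s + 5/9| < ϵ.
|5/s + 5/9| = 5·|-9 − s|/(9·|s|) = 5|s + 9|/(9|s|).
Restrict δ ≤ 9/2. Then |s + 9| < 9/2 gives |s| > 9/2, so 9|s| > 81/2.
Then |5/s + 5/9| < 5|s + 9|/(81/2), which is < ϵ when |s + 9| < (81/10)ϵ.
Take δ = min(9/2, (81/10)ϵ). Then 0 < |s + 9| < δ gives both |s + 9| < 9/2 and |s + 9| < (81/10)ϵ, so |5/s + 5/9| < ϵ.

δ = min(9/2, (81/10)ϵ)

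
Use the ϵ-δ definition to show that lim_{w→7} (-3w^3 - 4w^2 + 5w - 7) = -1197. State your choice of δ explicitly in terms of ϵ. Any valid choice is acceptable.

Fix ϵ > 0. We want δ > 0 such that 0 < |w − 7| < δ implies |(-3w^3 - 4w^2 + 5w - 7) + 1197| < ϵ.
(-3w^3 - 4w^2 + 5w - 7) + 1197 = -3w^3 - 4w^2 + 5w + 1190 = (w − 7)(-3w^2 - 25w - 170).
So |(-3w^3 - 4w^2 + 5w - 7) + 1197| = |w − 7|·|-3w^2 - 25w - 170|.
Assume first that |w − 7| < 2, so |w| < 9. Then |-3w^2 - 25w - 170| ≤ 3·9^2 + 25·9 + 170 = 638.
Hence |(-3w^3 - 4w^2 + 5w - 7) + 1197| ≤ 638|w − 7| < ϵ provided |w − 7| < ϵ/638.
Take δ = min(2, ϵ/638). Then 0 < |w − 7| < δ gives both |w − 7| < 2 and |w − 7| < ϵ/638, so |(-3w^3 - 4w^2 + 5w - 7) + 1197| < ϵ.

δ = min(2, ϵ/638)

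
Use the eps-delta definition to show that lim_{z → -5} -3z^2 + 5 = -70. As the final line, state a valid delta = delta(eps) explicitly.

Let eps > 0 be given. We want delta > 0 such that 0 < |z + 5| < delta implies |(-3z^2 + 5) + 70| < eps.
(-3z^2 + 5) + 70 = -3z^2 + 75 = (z + 5)(-3z + 15).
So |(-3z^2 + 5) + 70| = |z + 5|·|-3z + 15|.
Assume first that |z + 5| < 1, so |z| < 6. Then |-3z + 15| ≤ 3·6 + 15 = 33.
Hence |(-3z^2 + 5) + 70| ≤ 33|z + 5| < eps provided |z + 5| < eps/33.
Choosing delta = min(1, eps/33) ensures both conditions, hence |(-3z^2 + 5) + 70| < eps.

delta = min(1, eps/33)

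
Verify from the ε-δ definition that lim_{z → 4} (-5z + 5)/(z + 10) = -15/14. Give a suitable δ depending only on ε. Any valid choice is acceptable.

Suppose ε > 0. We want δ > 0 with 0 < |z − 4| < δ ⇒ |(-5z + 5)/(z + 10) + 15/14| < ε.
Combining over a common denominator, (-5z + 5)/(z + 10) + 15/14 = [(-5z + 5)·14 − (-15)·(z + 10)] / [14·(z + 10)] = -55(z − 4) / (14(z + 10)).
So |(-5z + 5)/(z + 10) + 15/14| = 55|z − 4| / (14·|z + 10|).
Require δ ≤ 7, so |z + 10| ≥ |14| − |z − 4| > 14 − 7 = 7.
Hence |(-5z + 5)/(z + 10) + 15/14| < 55|z − 4|/(14·7) = (55/98)|z − 4|, which is < ε once |z − 4| < (98/55)ε.
Take δ = min(7, (98/55)ε). Then 0 < |z − 4| < δ forces both bounds, so |(-5z + 5)/(z + 10) + 15/14| < ε.

δ = min(7, (98/55)ε)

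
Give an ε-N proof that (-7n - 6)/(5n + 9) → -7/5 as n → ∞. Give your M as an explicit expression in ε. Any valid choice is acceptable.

M = (33/25)/ε

Let ε > 0. For n ≥ 1, |(-7n - 6)/(5n + 9) + 7/5| = |33|/(5(5n + 9)) = 33/(5(5n + 9)).
Since 5n + 9 ≥ 5n for n ≥ 1, this is ≤ 33/(5·5n) = (33/25)/n.
So |(-7n - 6)/(5n + 9) + 7/5| < ε whenever n > (33/25)/ε.
Take M = (33/25)/ε. If n > M then |(-7n - 6)/(5n + 9) + 7/5| ≤ (33/25)/n < ε.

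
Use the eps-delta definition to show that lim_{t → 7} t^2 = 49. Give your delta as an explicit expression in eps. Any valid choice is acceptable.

Let eps > 0. We seek delta > 0 with 0 < |t − 7| < delta ⇒ |t^2 − 49| < eps.
Factor: t^2 − 49 = (t − 7)(t + 7), so |t^2 − 49| = |t − 7|·|t + 7|.
Restrict delta ≤ 1. Then |t − 7| < 1 gives |t| < 8, so by the triangle inequality |t + 7| ≤ 8 + 7 = 15.
Hence |t^2 − 49| ≤ 15|t − 7|, which is < eps once |t − 7| < eps/15.
Take delta = min(1, eps/15). If 0 < |t − 7| < delta then both bounds hold and |t^2 − 49| ≤ 15|t − 7| < 15·(eps/15) = eps.

delta = min(1, eps/15)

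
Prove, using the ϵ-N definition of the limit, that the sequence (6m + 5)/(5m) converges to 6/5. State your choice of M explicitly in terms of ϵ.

M = 1/ϵ

Fix ϵ > 0. For m ≥ 1, |(6m + 5)/(5m) − (6/5)| = |25|/(5(5m)) = 25/(5(5m)).
Since 5m ≥ 5m for m ≥ 1, this is ≤ 25/(5·5m) = 1/m.
So |(6m + 5)/(5m) − (6/5)| < ϵ whenever m > 1/ϵ.
Take M = 1/ϵ. If m > M then |(6m + 5)/(5m) − (6/5)| ≤ 1/m < ϵ.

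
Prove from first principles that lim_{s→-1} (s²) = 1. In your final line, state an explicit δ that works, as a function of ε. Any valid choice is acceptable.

δ = min(2, ε/4)

Let ε > 0 be given. We seek δ > 0 with 0 < |s + 1| < δ ⇒ |s² − 1| < ε.
Factor: s² − 1 = (s + 1)(s - 1), so |s² − 1| = |s + 1|·|s - 1|.
Impose δ ≤ 2 so that |s| < 3; then |s - 1| ≤ 4.
Hence |s² − 1| ≤ 4|s + 1|, which is < ε once |s + 1| < ε/4.
Take δ = min(2, ε/4). If 0 < |s + 1| < δ then both bounds hold and |s² − 1| ≤ 4|s + 1| < 4·(ε/4) = ε.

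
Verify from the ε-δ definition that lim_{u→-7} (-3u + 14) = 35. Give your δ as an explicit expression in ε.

δ = ε/3

Fix ε > 0. We need δ > 0 so that 0 < |u + 7| < δ implies |(-3u + 14) − 35| < ε.
|(-3u + 14) − 35| = |-3u - 21| = 3|u + 7|.
Thus it suffices that |u + 7| < ε/3.
Choosing δ = ε/3 gives |(-3u + 14) − 35| = 3|u + 7| < ε whenever |u + 7| < δ.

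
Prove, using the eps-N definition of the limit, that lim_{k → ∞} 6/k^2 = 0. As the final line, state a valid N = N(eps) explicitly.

Fix eps > 0. For k ≥ 1, |6/k^2 − 0| = 6/k^2.
6/k^2 < eps ⇔ k^2 > 6/eps ⇔ k > (6/eps)^{1/2}.
Take N = (6/eps)^{1/2}. Then k > N implies 6/k^2 < eps.

N = (6/eps)^{1/2}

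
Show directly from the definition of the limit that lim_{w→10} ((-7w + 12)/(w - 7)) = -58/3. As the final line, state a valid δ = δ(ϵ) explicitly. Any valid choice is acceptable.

δ = min(3/2, (9/74)ϵ)

Fix ϵ > 0. We want δ > 0 with 0 < |w − 10| < δ ⇒ |(-7w + 12)/(w - 7) + 58/3| < ϵ.
Combining over a common denominator, (-7w + 12)/(w - 7) + 58/3 = [(-7w + 12)·3 − (-58)·(w - 7)] / [3·(w - 7)] = 37(w − 10) / (3(w - 7)).
So |(-7w + 12)/(w - 7) + 58/3| = 37|w − 10| / (3·|w − 7|).
Restrict δ ≤ 3/2. Then |w − 10| < 3/2 gives |w − 7| = |(w − 10) + 3| ≥ 3 − 3/2 = 3/2.
Hence |(-7w + 12)/(w - 7) + 58/3| < 37|w − 10|/(3·(3/2)) = (74/9)|w − 10|, which is < ϵ once |w − 10| < (9/74)ϵ.
Take δ = min(3/2, (9/74)ϵ). Then 0 < |w − 10| < δ forces both bounds, so |(-7w + 12)/(w - 7) + 58/3| < ϵ.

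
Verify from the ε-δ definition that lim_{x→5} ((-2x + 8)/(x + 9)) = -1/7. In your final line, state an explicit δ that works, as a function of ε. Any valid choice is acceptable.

Let ε > 0 be given. We want δ > 0 with 0 < |x − 5| < δ ⇒ |(-2x + 8)/(x + 9) + 1/7| < ε.
Combining over a common denominator, (-2x + 8)/(x + 9) + 1/7 = [(-2x + 8)·14 − (-2)·(x + 9)] / [14·(x + 9)] = -26(x − 5) / (14(x + 9)).
So |(-2x + 8)/(x + 9) + 1/7| = 26|x − 5| / (14·|x + 9|).
Require δ ≤ 7, so |x + 9| ≥ |14| − |x − 5| > 14 − 7 = 7.
Hence |(-2x + 8)/(x + 9) + 1/7| < 26|x − 5|/(14·7) = (13/49)|x − 5|, which is < ε once |x − 5| < (49/13)ε.
Take δ = min(7, (49/13)ε). Then 0 < |x − 5| < δ forces both bounds, so |(-2x + 8)/(x + 9) + 1/7| < ε.

δ = min(7, (49/13)ε)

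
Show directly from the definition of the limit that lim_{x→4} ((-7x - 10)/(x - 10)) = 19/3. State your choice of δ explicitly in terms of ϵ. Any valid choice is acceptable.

Suppose ϵ > 0. We want δ > 0 with 0 < |x − 4| < δ ⇒ |(-7x - 10)/(x - 10) − (19/3)| < ϵ.
Combining over a common denominator, (-7x - 10)/(x - 10) − (19/3) = [(-7x - 10)·(-6) − (-38)·(x - 10)] / [(-6)·(x - 10)] = 80(x − 4) / ((-6)(x - 10)).
So |(-7x - 10)/(x - 10) − (19/3)| = 80|x − 4| / (6·|x − 10|).
Restrict δ ≤ 3. Then |x − 4| < 3 gives |x − 10| = |(x − 4) + (-6)| ≥ 6 − 3 = 3.
Hence |(-7x - 10)/(x - 10) − (19/3)| < 80|x − 4|/(6·3) = (40/9)|x − 4|, which is < ϵ once |x − 4| < (9/40)ϵ.
Take δ = min(3, (9/40)ϵ). Then 0 < |x − 4| < δ forces both bounds, so |(-7x - 10)/(x - 10) − (19/3)| < ϵ.

δ = min(3, (9/40)ϵ)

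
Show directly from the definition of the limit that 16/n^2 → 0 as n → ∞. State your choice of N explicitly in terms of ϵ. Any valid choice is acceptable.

Let ϵ > 0 be given. For n ≥ 1, |16/n^2 − 0| = 16/n^2.
16/n^2 < ϵ ⇔ n^2 > 16/ϵ ⇔ n > (16/ϵ)^{1/2}.
Take N = (16/ϵ)^{1/2}. Then n > N implies 16/n^2 < ϵ.

N = (16/ϵ)^{1/2}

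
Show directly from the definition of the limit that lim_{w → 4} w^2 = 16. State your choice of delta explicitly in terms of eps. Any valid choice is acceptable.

delta = min(2, eps/10)

Fix eps > 0. We seek delta > 0 with 0 < |w − 4| < delta ⇒ |w^2 − 16| < eps.
Factor: w^2 − 16 = (w − 4)(w + 4), so |w^2 − 16| = |w − 4|·|w + 4|.
Restrict delta ≤ 2. Then |w − 4| < 2 gives |w| < 6, so by the triangle inequality |w + 4| ≤ 6 + 4 = 10.
Hence |w^2 − 16| ≤ 10|w − 4|, which is < eps once |w − 4| < eps/10.
Take delta = min(2, eps/10). If 0 < |w − 4| < delta then both bounds hold and |w^2 − 16| ≤ 10|w − 4| < 10·(eps/10) = eps.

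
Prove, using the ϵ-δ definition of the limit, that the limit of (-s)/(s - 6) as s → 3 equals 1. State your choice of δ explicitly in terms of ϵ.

δ = min(3/2, (3/4)ϵ)

Fix ϵ > 0. We want δ > 0 with 0 < |s − 3| < δ ⇒ |(-s)/(s - 6) − 1| < ϵ.
Combining over a common denominator, (-s)/(s - 6) − 1 = [(-s)·(-3) − (-3)·(s - 6)] / [(-3)·(s - 6)] = 6(s − 3) / ((-3)(s - 6)).
So |(-s)/(s - 6) − 1| = 6|s − 3| / (3·|s − 6|).
Restrict δ ≤ 3/2. Then |s − 3| < 3/2 gives |s − 6| = |(s − 3) + (-3)| ≥ 3 − 3/2 = 3/2.
Hence |(-s)/(s - 6) − 1| < 6|s − 3|/(3·(3/2)) = (4/3)|s − 3|, which is < ϵ once |s − 3| < (3/4)ϵ.
Take δ = min(3/2, (3/4)ϵ). Then 0 < |s − 3| < δ forces both bounds, so |(-s)/(s - 6) − 1| < ϵ.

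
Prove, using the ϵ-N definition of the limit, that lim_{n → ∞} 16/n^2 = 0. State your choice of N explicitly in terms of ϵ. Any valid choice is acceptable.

N = (16/ϵ)^{1/2}

Let ϵ > 0. For n ≥ 1, |16/n^2 − 0| = 16/n^2.
16/n^2 < ϵ ⇔ n^2 > 16/ϵ ⇔ n > (16/ϵ)^{1/2}.
Take N = (16/ϵ)^{1/2}. Then n > N implies 16/n^2 < ϵ.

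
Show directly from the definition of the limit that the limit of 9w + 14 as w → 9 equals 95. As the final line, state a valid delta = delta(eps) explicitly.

Let eps > 0. We need delta > 0 so that 0 < |w − 9| < delta implies |(9w + 14) − 95| < eps.
|(9w + 14) − 95| = |9w - 81| = 9|w − 9|.
Thus it suffices that |w − 9| < eps/9.
Take delta = eps/9. If 0 < |w − 9| < delta then |(9w + 14) − 95| = 9|w − 9| < 9·(eps/9) = eps.

delta = eps/9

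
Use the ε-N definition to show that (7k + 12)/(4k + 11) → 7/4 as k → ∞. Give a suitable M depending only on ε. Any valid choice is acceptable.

M = (29/16)/ε

Fix ε > 0. For k ≥ 1, |(7k + 12)/(4k + 11) − (7/4)| = |-29|/(4(4k + 11)) = 29/(4(4k + 11)).
Since 4k + 11 ≥ 4k for k ≥ 1, this is ≤ 29/(4·4k) = (29/16)/k.
So |(7k + 12)/(4k + 11) − (7/4)| < ε whenever k > (29/16)/ε.
Take M = (29/16)/ε. If k > M then |(7k + 12)/(4k + 11) − (7/4)| ≤ (29/16)/k < ε.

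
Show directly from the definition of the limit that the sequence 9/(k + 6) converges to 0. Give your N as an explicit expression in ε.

N = 9/ε

Let ε > 0. For k ≥ 1, |9/(k + 6) − 0| = 9/(k + 6) ≤ 9/k.
We need 9/k < ε, i.e. k > 9/ε.
Take N = 9/ε. If k > N then |9/(k + 6)| ≤ 9/k < ε.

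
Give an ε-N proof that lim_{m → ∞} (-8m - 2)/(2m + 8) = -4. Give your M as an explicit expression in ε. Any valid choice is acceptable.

Fix ε > 0. For m ≥ 1, |(-8m - 2)/(2m + 8) + 4| = |60|/(2(2m + 8)) = 60/(2(2m + 8)).
Since 2m + 8 ≥ 2m for m ≥ 1, this is ≤ 60/(2·2m) = 15/m.
So |(-8m - 2)/(2m + 8) + 4| < ε whenever m > 15/ε.
Take M = 15/ε. If m > M then |(-8m - 2)/(2m + 8) + 4| ≤ 15/m < ε.

M = 15/ε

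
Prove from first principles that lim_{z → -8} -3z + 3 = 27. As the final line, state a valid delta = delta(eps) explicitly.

Suppose eps > 0. We need delta > 0 so that 0 < |z + 8| < delta implies |(-3z + 3) − 27| < eps.
|(-3z + 3) − 27| = |-3z - 24| = 3|z + 8|.
So 3|z + 8| < eps exactly when |z + 8| < eps/3.
Take delta = eps/3. If 0 < |z + 8| < delta then |(-3z + 3) − 27| = 3|z + 8| < 3·(eps/3) = eps.

delta = eps/3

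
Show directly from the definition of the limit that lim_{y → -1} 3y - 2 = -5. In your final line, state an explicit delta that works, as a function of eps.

delta = eps/3

Fix eps > 0. We need delta > 0 so that 0 < |y + 1| < delta implies |(3y - 2) + 5| < eps.
|(3y - 2) + 5| = |3y + 3| = 3|y + 1|.
Thus it suffices that |y + 1| < eps/3.
Take delta = eps/3. If 0 < |y + 1| < delta then |(3y - 2) + 5| = 3|y + 1| < 3·(eps/3) = eps.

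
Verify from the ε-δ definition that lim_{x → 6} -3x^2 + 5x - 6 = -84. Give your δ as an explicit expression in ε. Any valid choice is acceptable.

Fix ε > 0. We want δ > 0 such that 0 < |x − 6| < δ implies |(-3x^2 + 5x - 6) + 84| < ε.
(-3x^2 + 5x - 6) + 84 = -3x^2 + 5x + 78 = (x − 6)(-3x - 13).
So |(-3x^2 + 5x - 6) + 84| = |x − 6|·|-3x - 13|.
Require δ ≤ 1. Then |x − 6| < 1 gives |x| < 7, and by the triangle inequality |-3x - 13| ≤ 3·7 + 13 = 34.
Hence |(-3x^2 + 5x - 6) + 84| ≤ 34|x − 6| < ε provided |x − 6| < ε/34.
Choosing δ = min(1, ε/34) ensures both conditions, hence |(-3x^2 + 5x - 6) + 84| < ε.

δ = min(1, ε/34)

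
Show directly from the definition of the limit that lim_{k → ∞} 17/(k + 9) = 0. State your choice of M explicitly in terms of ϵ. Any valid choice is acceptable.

Fix ϵ > 0. For k ≥ 1, |17/(k + 9) − 0| = 17/(k + 9) ≤ 17/k.
We need 17/k < ϵ, i.e. k > 17/ϵ.
Take M = 17/ϵ. If k > M then |17/(k + 9)| ≤ 17/k < ϵ.

M = 17/ϵ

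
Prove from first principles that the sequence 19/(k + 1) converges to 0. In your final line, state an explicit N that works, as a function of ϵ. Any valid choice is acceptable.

Fix ϵ > 0. For k ≥ 1, |19/(k + 1) − 0| = 19/(k + 1) ≤ 19/k.
We need 19/k < ϵ, i.e. k > 19/ϵ.
Take N = 19/ϵ. If k > N then |19/(k + 1)| ≤ 19/k < ϵ.

N = 19/ϵ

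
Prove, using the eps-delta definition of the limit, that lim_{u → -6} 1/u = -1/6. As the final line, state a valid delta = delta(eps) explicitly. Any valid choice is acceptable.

Fix eps > 0. We seek delta > 0 such that 0 < |u + 6| < delta implies |1/u + 1/6| < eps.
|1/u + 1/6| = |-6 − u|/(6·|u|) = |u + 6|/(6|u|).
Restrict delta ≤ 3. Then |u + 6| < 3 gives |u| > 3, so 6|u| > 18.
Then |1/u + 1/6| < |u + 6|/18, which is < eps when |u + 6| < 18eps.
Take delta = min(3, 18eps). Then 0 < |u + 6| < delta gives both |u + 6| < 3 and |u + 6| < 18eps, so |1/u + 1/6| < eps.

delta = min(3, 18eps)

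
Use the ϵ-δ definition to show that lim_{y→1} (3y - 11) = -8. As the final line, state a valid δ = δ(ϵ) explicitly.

Let ϵ > 0 be given. We need δ > 0 so that 0 < |y − 1| < δ implies |(3y - 11) + 8| < ϵ.
Since (3y - 11) + 8 = 3(y − 1), we have |(3y - 11) + 8| = 3|y − 1|.
Thus it suffices that |y − 1| < ϵ/3.
Choosing δ = ϵ/3 gives |(3y - 11) + 8| = 3|y − 1| < ϵ whenever |y − 1| < δ.

δ = ϵ/3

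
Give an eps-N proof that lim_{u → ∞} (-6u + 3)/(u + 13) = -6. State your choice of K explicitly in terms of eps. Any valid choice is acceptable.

K = 81/eps

Fix eps > 0. We seek K > 0 such that u > K implies |(-6u + 3)/(u + 13) + 6| < eps.
(-6u + 3)/(u + 13) + 6 = ((-6u + 3) − (-6)(u + 13)) / ((u + 13)) = 81/((u + 13)).
For u > 0 we have u + 13 > u, so |(-6u + 3)/(u + 13) + 6| = 81/((u + 13)) < 81/(u) = 81/u.
Thus |(-6u + 3)/(u + 13) + 6| < eps whenever u > 81/eps.
Take K = 81/eps. If u > K then |(-6u + 3)/(u + 13) + 6| < 81/u < eps.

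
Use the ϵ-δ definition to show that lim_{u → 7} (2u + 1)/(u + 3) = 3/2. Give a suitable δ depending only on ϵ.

δ = min(5, 10ϵ)

Fix ϵ > 0. We want δ > 0 with 0 < |u − 7| < δ ⇒ |(2u + 1)/(u + 3) − (3/2)| < ϵ.
Combining over a common denominator, (2u + 1)/(u + 3) − (3/2) = [(2u + 1)·10 − 15·(u + 3)] / [10·(u + 3)] = 5(u − 7) / (10(u + 3)).
So |(2u + 1)/(u + 3) − (3/2)| = 5|u − 7| / (10·|u + 3|).
Restrict δ ≤ 5. Then |u − 7| < 5 gives |u + 3| = |(u − 7) + 10| ≥ 10 − 5 = 5.
Hence |(2u + 1)/(u + 3) − (3/2)| < 5|u − 7|/(10·5) = (1/10)|u − 7|, which is < ϵ once |u − 7| < 10ϵ.
Take δ = min(5, 10ϵ). Then 0 < |u − 7| < δ forces both bounds, so |(2u + 1)/(u + 3) − (3/2)| < ϵ.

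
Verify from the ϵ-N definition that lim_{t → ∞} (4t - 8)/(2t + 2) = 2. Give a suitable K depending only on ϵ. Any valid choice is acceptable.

K = 6/ϵ

Let ϵ > 0 be given. We seek K > 0 such that t > K implies |(4t - 8)/(2t + 2) − 2| < ϵ.
(4t - 8)/(2t + 2) − 2 = (2(4t - 8) − 4(2t + 2)) / (2(2t + 2)) = -24/(2(2t + 2)).
For t > 0 we have 2t + 2 > 2t, so |(4t - 8)/(2t + 2) − 2| = 24/(2(2t + 2)) < 24/(2·2t) = 6/t.
Thus |(4t - 8)/(2t + 2) − 2| < ϵ whenever t > 6/ϵ.
Take K = 6/ϵ. If t > K then |(4t - 8)/(2t + 2) − 2| < 6/t < ϵ.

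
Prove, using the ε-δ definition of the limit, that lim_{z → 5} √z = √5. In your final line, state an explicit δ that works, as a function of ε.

δ = min(5, √5·ε)

Suppose ε > 0. We want δ > 0 such that 0 < |z − 5| < δ implies |√z − √5| < ε.
Rationalise: √z − √5 = (z − 5)/(√z + √5), so |√z − √5| = |z − 5|/(√z + √5).
Restrict δ ≤ 5 so that |z − 5| < 5 forces z > 0, and then √z + √5 > √5.
Hence |√z − √5| < |z − 5|/√5, which is < ε once |z − 5| < √5·ε.
Take δ = min(5, √5·ε). If 0 < |z − 5| < δ then z > 0 and |√z − √5| < |z − 5|/√5 < ε.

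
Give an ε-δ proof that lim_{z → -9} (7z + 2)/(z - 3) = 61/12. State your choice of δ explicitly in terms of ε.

Fix ε > 0. We want δ > 0 with 0 < |z + 9| < δ ⇒ |(7z + 2)/(z - 3) − (61/12)| < ε.
Combining over a common denominator, (7z + 2)/(z - 3) − (61/12) = [(7z + 2)·(-12) − (-61)·(z - 3)] / [(-12)·(z - 3)] = -23(z + 9) / ((-12)(z - 3)).
So |(7z + 2)/(z - 3) − (61/12)| = 23|z + 9| / (12·|z − 3|).
Restrict δ ≤ 6. Then |z + 9| < 6 gives |z − 3| = |(z + 9) + (-12)| ≥ 12 − 6 = 6.
Hence |(7z + 2)/(z - 3) − (61/12)| < 23|z + 9|/(12·6) = (23/72)|z + 9|, which is < ε once |z + 9| < (72/23)ε.
Take δ = min(6, (72/23)ε). Then 0 < |z + 9| < δ forces both bounds, so |(7z + 2)/(z - 3) − (61/12)| < ε.

δ = min(6, (72/23)ε)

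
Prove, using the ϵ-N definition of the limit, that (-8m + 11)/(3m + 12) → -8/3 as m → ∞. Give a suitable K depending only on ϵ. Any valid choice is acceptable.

K = (43/3)/ϵ

Fix ϵ > 0. For m ≥ 1, |(-8m + 11)/(3m + 12) + 8/3| = |129|/(3(3m + 12)) = 129/(3(3m + 12)).
Since 3m + 12 ≥ 3m for m ≥ 1, this is ≤ 129/(3·3m) = (43/3)/m.
So |(-8m + 11)/(3m + 12) + 8/3| < ϵ whenever m > (43/3)/ϵ.
Take K = (43/3)/ϵ. If m > K then |(-8m + 11)/(3m + 12) + 8/3| ≤ (43/3)/m < ϵ.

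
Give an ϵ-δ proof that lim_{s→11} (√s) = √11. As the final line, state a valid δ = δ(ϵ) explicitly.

δ = min(11, √11·ϵ)

Let ϵ > 0. We want δ > 0 such that 0 < |s − 11| < δ implies |√s − √11| < ϵ.
Multiplying by the conjugate, |√s − √11| = |s − 11|/(√s + √11).
Restrict δ ≤ 11 so that |s − 11| < 11 forces s > 0, and then √s + √11 > √11.
Hence |√s − √11| < |s − 11|/√11, which is < ϵ once |s − 11| < √11·ϵ.
Take δ = min(11, √11·ϵ). If 0 < |s − 11| < δ then s > 0 and |√s − √11| < |s − 11|/√11 < ϵ.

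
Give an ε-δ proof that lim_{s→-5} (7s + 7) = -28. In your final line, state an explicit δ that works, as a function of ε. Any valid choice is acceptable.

δ = ε/7

Let ε > 0. We need δ > 0 so that 0 < |s + 5| < δ implies |(7s + 7) + 28| < ε.
Since (7s + 7) + 28 = 7(s + 5), we have |(7s + 7) + 28| = 7|s + 5|.
Thus it suffices that |s + 5| < ε/7.
Take δ = ε/7. If 0 < |s + 5| < δ then |(7s + 7) + 28| = 7|s + 5| < 7·(ε/7) = ε.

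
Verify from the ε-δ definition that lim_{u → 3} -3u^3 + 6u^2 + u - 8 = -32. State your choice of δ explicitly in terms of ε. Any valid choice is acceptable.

Let ε > 0. We want δ > 0 such that 0 < |u − 3| < δ implies |(-3u^3 + 6u^2 + u - 8) + 32| < ε.
(-3u^3 + 6u^2 + u - 8) + 32 = -3u^3 + 6u^2 + u + 24 = (u − 3)(-3u^2 - 3u - 8).
So |(-3u^3 + 6u^2 + u - 8) + 32| = |u − 3|·|-3u^2 - 3u - 8|.
Require δ ≤ 2. Then |u − 3| < 2 gives |u| < 5, and by the triangle inequality |-3u^2 - 3u - 8| ≤ 3·5^2 + 3·5 + 8 = 98.
Hence |(-3u^3 + 6u^2 + u - 8) + 32| ≤ 98|u − 3| < ε provided |u − 3| < ε/98.
Take δ = min(2, ε/98). Then 0 < |u − 3| < δ gives both |u − 3| < 2 and |u − 3| < ε/98, so |(-3u^3 + 6u^2 + u - 8) + 32| < ε.

δ = min(2, ε/98)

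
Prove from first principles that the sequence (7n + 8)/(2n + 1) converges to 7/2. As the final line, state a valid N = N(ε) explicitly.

Let ε > 0. For n ≥ 1, |(7n + 8)/(2n + 1) − (7/2)| = |9|/(2(2n + 1)) = 9/(2(2n + 1)).
Since 2n + 1 ≥ 2n for n ≥ 1, this is ≤ 9/(2·2n) = (9/4)/n.
So |(7n + 8)/(2n + 1) − (7/2)| < ε whenever n > (9/4)/ε.
Take N = (9/4)/ε. If n > N then |(7n + 8)/(2n + 1) − (7/2)| ≤ (9/4)/n < ε.

N = (9/4)/ε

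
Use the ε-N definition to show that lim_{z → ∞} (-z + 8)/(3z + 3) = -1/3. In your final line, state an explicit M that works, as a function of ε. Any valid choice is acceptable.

Let ε > 0. We seek M > 0 such that z > M implies |(-z + 8)/(3z + 3) + 1/3| < ε.
(-z + 8)/(3z + 3) + 1/3 = (3(-z + 8) − (-1)(3z + 3)) / (3(3z + 3)) = 27/(3(3z + 3)).
For z > 0 we have 3z + 3 > 3z, so |(-z + 8)/(3z + 3) + 1/3| = 27/(3(3z + 3)) < 27/(3·3z) = 3/z.
Thus |(-z + 8)/(3z + 3) + 1/3| < ε whenever z > 3/ε.
Take M = 3/ε. If z > M then |(-z + 8)/(3z + 3) + 1/3| < 3/z < ε.

M = 3/ε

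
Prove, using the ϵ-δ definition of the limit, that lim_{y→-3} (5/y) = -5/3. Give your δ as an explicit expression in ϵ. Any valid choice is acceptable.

Let ϵ > 0. We seek δ > 0 such that 0 < |y + 3| < δ implies |5/y + 5/3| < ϵ.
|5/y + 5/3| = 5·|-3 − y|/(3·|y|) = 5|y + 3|/(3|y|).
Require δ ≤ 3/2 so that |y| > 3 − 3/2 = 3/2, hence 3|y| > 9/2.
Then |5/y + 5/3| < 5|y + 3|/(9/2), which is < ϵ when |y + 3| < (9/10)ϵ.
Take δ = min(3/2, (9/10)ϵ). Then 0 < |y + 3| < δ gives both |y + 3| < 3/2 and |y + 3| < (9/10)ϵ, so |5/y + 5/3| < ϵ.

δ = min(3/2, (9/10)ϵ)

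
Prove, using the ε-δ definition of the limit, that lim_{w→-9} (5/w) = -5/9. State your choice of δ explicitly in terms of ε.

δ = min(9/2, (81/10)ε)

Fix ε > 0. We seek δ > 0 such that 0 < |w + 9| < δ implies |5/w + 5/9| < ε.
|5/w + 5/9| = 5·|-9 − w|/(9·|w|) = 5|w + 9|/(9|w|).
Require δ ≤ 9/2 so that |w| > 9 − 9/2 = 9/2, hence 9|w| > 81/2.
Then |5/w + 5/9| < 5|w + 9|/(81/2), which is < ε when |w + 9| < (81/10)ε.
Take δ = min(9/2, (81/10)ε). Then 0 < |w + 9| < δ gives both |w + 9| < 9/2 and |w + 9| < (81/10)ε, so |5/w + 5/9| < ε.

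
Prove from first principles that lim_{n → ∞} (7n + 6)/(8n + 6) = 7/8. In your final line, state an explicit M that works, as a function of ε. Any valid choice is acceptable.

M = (3/32)/ε

Suppose ε > 0. For n ≥ 1, |(7n + 6)/(8n + 6) − (7/8)| = |6|/(8(8n + 6)) = 6/(8(8n + 6)).
Since 8n + 6 ≥ 8n for n ≥ 1, this is ≤ 6/(8·8n) = (3/32)/n.
So |(7n + 6)/(8n + 6) − (7/8)| < ε whenever n > (3/32)/ε.
Take M = (3/32)/ε. If n > M then |(7n + 6)/(8n + 6) − (7/8)| ≤ (3/32)/n < ε.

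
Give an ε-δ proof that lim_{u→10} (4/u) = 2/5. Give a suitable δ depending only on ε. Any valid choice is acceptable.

δ = min(5, (25/2)ε)

Let ε > 0 be given. We seek δ > 0 such that 0 < |u − 10| < δ implies |4/u − (2/5)| < ε.
|4/u − (2/5)| = 4·|10 − u|/(10·|u|) = 4|u − 10|/(10|u|).
Restrict δ ≤ 5. Then |u − 10| < 5 gives |u| > 5, so 10|u| > 50.
Then |4/u − (2/5)| < 4|u − 10|/50, which is < ε when |u − 10| < (25/2)ε.
Take δ = min(5, (25/2)ε). Then 0 < |u − 10| < δ gives both |u − 10| < 5 and |u − 10| < (25/2)ε, so |4/u − (2/5)| < ε.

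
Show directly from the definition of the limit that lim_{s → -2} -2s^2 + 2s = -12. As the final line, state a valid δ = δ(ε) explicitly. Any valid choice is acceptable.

δ = min(1, ε/12)

Let ε > 0. We want δ > 0 such that 0 < |s + 2| < δ implies |(-2s^2 + 2s) + 12| < ε.
(-2s^2 + 2s) + 12 = -2s^2 + 2s + 12 = (s + 2)(-2s + 6).
So |(-2s^2 + 2s) + 12| = |s + 2|·|-2s + 6|.
Require δ ≤ 1. Then |s + 2| < 1 gives |s| < 3, and by the triangle inequality |-2s + 6| ≤ 2·3 + 6 = 12.
Hence |(-2s^2 + 2s) + 12| ≤ 12|s + 2| < ε provided |s + 2| < ε/12.
Take δ = min(1, ε/12). Then 0 < |s + 2| < δ gives both |s + 2| < 1 and |s + 2| < ε/12, so |(-2s^2 + 2s) + 12| < ε.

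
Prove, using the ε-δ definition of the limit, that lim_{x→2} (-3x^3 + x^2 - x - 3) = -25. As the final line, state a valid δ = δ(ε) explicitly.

Let ε > 0. We want δ > 0 such that 0 < |x − 2| < δ implies |(-3x^3 + x^2 - x - 3) + 25| < ε.
(-3x^3 + x^2 - x - 3) + 25 = -3x^3 + x^2 - x + 22 = (x − 2)(-3x^2 - 5x - 11).
So |(-3x^3 + x^2 - x - 3) + 25| = |x − 2|·|-3x^2 - 5x - 11|.
Assume first that |x − 2| < 1, so |x| < 3. Then |-3x^2 - 5x - 11| ≤ 3·3^2 + 5·3 + 11 = 53.
Hence |(-3x^3 + x^2 - x - 3) + 25| ≤ 53|x − 2| < ε provided |x − 2| < ε/53.
Take δ = min(1, ε/53). Then 0 < |x − 2| < δ gives both |x − 2| < 1 and |x − 2| < ε/53, so |(-3x^3 + x^2 - x - 3) + 25| < ε.

δ = min(1, ε/53)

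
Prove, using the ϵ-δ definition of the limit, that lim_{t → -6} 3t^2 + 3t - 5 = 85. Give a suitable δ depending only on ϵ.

Suppose ϵ > 0. We want δ > 0 such that 0 < |t + 6| < δ implies |(3t^2 + 3t - 5) − 85| < ϵ.
(3t^2 + 3t - 5) − 85 = 3t^2 + 3t - 90 = (t + 6)(3t - 15).
So |(3t^2 + 3t - 5) − 85| = |t + 6|·|3t - 15|.
Assume first that |t + 6| < 2, so |t| < 8. Then |3t - 15| ≤ 3·8 + 15 = 39.
Hence |(3t^2 + 3t - 5) − 85| ≤ 39|t + 6| < ϵ provided |t + 6| < ϵ/39.
Take δ = min(2, ϵ/39). Then 0 < |t + 6| < δ gives both |t + 6| < 2 and |t + 6| < ϵ/39, so |(3t^2 + 3t - 5) − 85| < ϵ.

δ = min(2, ϵ/39)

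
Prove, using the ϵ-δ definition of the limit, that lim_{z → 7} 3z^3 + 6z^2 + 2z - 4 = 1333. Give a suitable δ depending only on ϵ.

δ = min(1, ϵ/599)

Fix ϵ > 0. We want δ > 0 such that 0 < |z − 7| < δ implies |(3z^3 + 6z^2 + 2z - 4) − 1333| < ϵ.
(3z^3 + 6z^2 + 2z - 4) − 1333 = 3z^3 + 6z^2 + 2z - 1337 = (z − 7)(3z^2 + 27z + 191).
So |(3z^3 + 6z^2 + 2z - 4) − 1333| = |z − 7|·|3z^2 + 27z + 191|.
Require δ ≤ 1. Then |z − 7| < 1 gives |z| < 8, and by the triangle inequality |3z^2 + 27z + 191| ≤ 3·8^2 + 27·8 + 191 = 599.
Hence |(3z^3 + 6z^2 + 2z - 4) − 1333| ≤ 599|z − 7| < ϵ provided |z − 7| < ϵ/599.
Choosing δ = min(1, ϵ/599) ensures both conditions, hence |(3z^3 + 6z^2 + 2z - 4) − 1333| < ϵ.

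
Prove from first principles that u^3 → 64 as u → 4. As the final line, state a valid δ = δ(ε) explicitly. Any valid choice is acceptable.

δ = min(2, ε/76)

Suppose ε > 0. We seek δ > 0 with 0 < |u − 4| < δ ⇒ |u^3 − 64| < ε.
Factor: u^3 − 64 = (u − 4)(u^2 + 4u + 16), so |u^3 − 64| = |u − 4|·|u^2 + 4u + 16|.
Impose δ ≤ 2 so that |u| < 6; then |u^2 + 4u + 16| ≤ 76.
Hence |u^3 − 64| ≤ 76|u − 4|, which is < ε once |u − 4| < ε/76.
Take δ = min(2, ε/76). If 0 < |u − 4| < δ then both bounds hold and |u^3 − 64| ≤ 76|u − 4| < 76·(ε/76) = ε.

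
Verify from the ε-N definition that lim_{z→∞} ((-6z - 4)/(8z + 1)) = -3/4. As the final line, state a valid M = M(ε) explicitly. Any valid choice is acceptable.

Let ε > 0 be given. We seek M > 0 such that z > M implies |(-6z - 4)/(8z + 1) + 3/4| < ε.
(-6z - 4)/(8z + 1) + 3/4 = (8(-6z - 4) − (-6)(8z + 1)) / (8(8z + 1)) = -26/(8(8z + 1)).
For z > 0 we have 8z + 1 > 8z, so |(-6z - 4)/(8z + 1) + 3/4| = 26/(8(8z + 1)) < 26/(8·8z) = (13/32)/z.
Thus |(-6z - 4)/(8z + 1) + 3/4| < ε whenever z > (13/32)/ε.
Take M = (13/32)/ε. If z > M then |(-6z - 4)/(8z + 1) + 3/4| < (13/32)/z < ε.

M = (13/32)/ε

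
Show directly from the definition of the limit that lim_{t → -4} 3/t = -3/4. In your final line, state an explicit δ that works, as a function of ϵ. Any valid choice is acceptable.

δ = min(2, (8/3)ϵ)

Let ϵ > 0. We seek δ > 0 such that 0 < |t + 4| < δ implies |3/t + 3/4| < ϵ.
|3/t + 3/4| = 3·|-4 − t|/(4·|t|) = 3|t + 4|/(4|t|).
Restrict δ ≤ 2. Then |t + 4| < 2 gives |t| > 2, so 4|t| > 8.
Then |3/t + 3/4| < 3|t + 4|/8, which is < ϵ when |t + 4| < (8/3)ϵ.
Take δ = min(2, (8/3)ϵ). Then 0 < |t + 4| < δ gives both |t + 4| < 2 and |t + 4| < (8/3)ϵ, so |3/t + 3/4| < ϵ.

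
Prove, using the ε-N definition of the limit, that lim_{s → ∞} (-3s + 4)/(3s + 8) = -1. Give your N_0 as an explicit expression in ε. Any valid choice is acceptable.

Let ε > 0 be given. We seek N_0 > 0 such that s > N_0 implies |(-3s + 4)/(3s + 8) + 1| < ε.
(-3s + 4)/(3s + 8) + 1 = (3(-3s + 4) − (-3)(3s + 8)) / (3(3s + 8)) = 36/(3(3s + 8)).
For s > 0 we have 3s + 8 > 3s, so |(-3s + 4)/(3s + 8) + 1| = 36/(3(3s + 8)) < 36/(3·3s) = 4/s.
Thus |(-3s + 4)/(3s + 8) + 1| < ε whenever s > 4/ε.
Take N_0 = 4/ε. If s > N_0 then |(-3s + 4)/(3s + 8) + 1| < 4/s < ε.

N_0 = 4/ε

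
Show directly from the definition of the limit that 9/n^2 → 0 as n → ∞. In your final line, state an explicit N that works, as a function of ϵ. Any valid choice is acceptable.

N = (9/ϵ)^{1/2}

Let ϵ > 0. For n ≥ 1, |9/n^2 − 0| = 9/n^2.
9/n^2 < ϵ ⇔ n^2 > 9/ϵ ⇔ n > (9/ϵ)^{1/2}.
Take N = (9/ϵ)^{1/2}. Then n > N implies 9/n^2 < ϵ.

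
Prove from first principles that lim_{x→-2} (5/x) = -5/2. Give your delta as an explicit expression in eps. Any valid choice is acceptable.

delta = min(1, (2/5)eps)

Suppose eps > 0. We seek delta > 0 such that 0 < |x + 2| < delta implies |5/x + 5/2| < eps.
|5/x + 5/2| = 5·|-2 − x|/(2·|x|) = 5|x + 2|/(2|x|).
Require delta ≤ 1 so that |x| > 2 − 1 = 1, hence 2|x| > 2.
Then |5/x + 5/2| < 5|x + 2|/2, which is < eps when |x + 2| < (2/5)eps.
Take delta = min(1, (2/5)eps). Then 0 < |x + 2| < delta gives both |x + 2| < 1 and |x + 2| < (2/5)eps, so |5/x + 5/2| < eps.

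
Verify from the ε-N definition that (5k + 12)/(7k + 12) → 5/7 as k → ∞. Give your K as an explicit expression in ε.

K = (24/49)/ε

Suppose ε > 0. For k ≥ 1, |(5k + 12)/(7k + 12) − (5/7)| = |24|/(7(7k + 12)) = 24/(7(7k + 12)).
Since 7k + 12 ≥ 7k for k ≥ 1, this is ≤ 24/(7·7k) = (24/49)/k.
So |(5k + 12)/(7k + 12) − (5/7)| < ε whenever k > (24/49)/ε.
Take K = (24/49)/ε. If k > K then |(5k + 12)/(7k + 12) − (5/7)| ≤ (24/49)/k < ε.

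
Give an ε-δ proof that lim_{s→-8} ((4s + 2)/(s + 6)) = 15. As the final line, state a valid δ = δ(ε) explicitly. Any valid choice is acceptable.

δ = min(1, (1/11)ε)

Let ε > 0. We want δ > 0 with 0 < |s + 8| < δ ⇒ |(4s + 2)/(s + 6) − 15| < ε.
Combining over a common denominator, (4s + 2)/(s + 6) − 15 = [(4s + 2)·(-2) − (-30)·(s + 6)] / [(-2)·(s + 6)] = 22(s + 8) / ((-2)(s + 6)).
So |(4s + 2)/(s + 6) − 15| = 22|s + 8| / (2·|s + 6|).
Restrict δ ≤ 1. Then |s + 8| < 1 gives |s + 6| = |(s + 8) + (-2)| ≥ 2 − 1 = 1.
Hence |(4s + 2)/(s + 6) − 15| < 22|s + 8|/(2·1) = 11|s + 8|, which is < ε once |s + 8| < (1/11)ε.
Take δ = min(1, (1/11)ε). Then 0 < |s + 8| < δ forces both bounds, so |(4s + 2)/(s + 6) − 15| < ε.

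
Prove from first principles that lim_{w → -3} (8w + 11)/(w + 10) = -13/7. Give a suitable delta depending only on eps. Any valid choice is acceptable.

Let eps > 0. We want delta > 0 with 0 < |w + 3| < delta ⇒ |(8w + 11)/(w + 10) + 13/7| < eps.
Combining over a common denominator, (8w + 11)/(w + 10) + 13/7 = [(8w + 11)·7 − (-13)·(w + 10)] / [7·(w + 10)] = 69(w + 3) / (7(w + 10)).
So |(8w + 11)/(w + 10) + 13/7| = 69|w + 3| / (7·|w + 10|).
Restrict delta ≤ 7/2. Then |w + 3| < 7/2 gives |w + 10| = |(w + 3) + 7| ≥ 7 − 7/2 = 7/2.
Hence |(8w + 11)/(w + 10) + 13/7| < 69|w + 3|/(7·(7/2)) = (138/49)|w + 3|, which is < eps once |w + 3| < (49/138)eps.
Take delta = min(7/2, (49/138)eps). Then 0 < |w + 3| < delta forces both bounds, so |(8w + 11)/(w + 10) + 13/7| < eps.

delta = min(7/2, (49/138)eps)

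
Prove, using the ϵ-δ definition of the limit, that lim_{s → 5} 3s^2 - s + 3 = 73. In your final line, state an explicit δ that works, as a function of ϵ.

δ = min(2, ϵ/35)

Let ϵ > 0 be given. We want δ > 0 such that 0 < |s − 5| < δ implies |(3s^2 - s + 3) − 73| < ϵ.
(3s^2 - s + 3) − 73 = 3s^2 - s - 70 = (s − 5)(3s + 14).
So |(3s^2 - s + 3) − 73| = |s − 5|·|3s + 14|.
Require δ ≤ 2. Then |s − 5| < 2 gives |s| < 7, and by the triangle inequality |3s + 14| ≤ 3·7 + 14 = 35.
Hence |(3s^2 - s + 3) − 73| ≤ 35|s − 5| < ϵ provided |s − 5| < ϵ/35.
Take δ = min(2, ϵ/35). Then 0 < |s − 5| < δ gives both |s − 5| < 2 and |s − 5| < ϵ/35, so |(3s^2 - s + 3) − 73| < ϵ.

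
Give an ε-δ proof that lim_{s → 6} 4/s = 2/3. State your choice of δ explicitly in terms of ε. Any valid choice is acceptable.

δ = min(3, (9/2)ε)

Fix ε > 0. We seek δ > 0 such that 0 < |s − 6| < δ implies |4/s − (2/3)| < ε.
|4/s − (2/3)| = 4·|6 − s|/(6·|s|) = 4|s − 6|/(6|s|).
Restrict δ ≤ 3. Then |s − 6| < 3 gives |s| > 3, so 6|s| > 18.
Then |4/s − (2/3)| < 4|s − 6|/18, which is < ε when |s − 6| < (9/2)ε.
Take δ = min(3, (9/2)ε). Then 0 < |s − 6| < δ gives both |s − 6| < 3 and |s − 6| < (9/2)ε, so |4/s − (2/3)| < ε.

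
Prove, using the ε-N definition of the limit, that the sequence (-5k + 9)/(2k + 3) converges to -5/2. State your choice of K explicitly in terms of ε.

Suppose ε > 0. For k ≥ 1, |(-5k + 9)/(2k + 3) + 5/2| = |33|/(2(2k + 3)) = 33/(2(2k + 3)).
Since 2k + 3 ≥ 2k for k ≥ 1, this is ≤ 33/(2·2k) = (33/4)/k.
So |(-5k + 9)/(2k + 3) + 5/2| < ε whenever k > (33/4)/ε.
Take K = (33/4)/ε. If k > K then |(-5k + 9)/(2k + 3) + 5/2| ≤ (33/4)/k < ε.

K = (33/4)/ε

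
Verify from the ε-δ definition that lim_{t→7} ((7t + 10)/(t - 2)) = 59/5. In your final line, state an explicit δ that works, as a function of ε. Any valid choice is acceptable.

δ = min(5/2, (25/48)ε)

Suppose ε > 0. We want δ > 0 with 0 < |t − 7| < δ ⇒ |(7t + 10)/(t - 2) − (59/5)| < ε.
Combining over a common denominator, (7t + 10)/(t - 2) − (59/5) = [(7t + 10)·5 − 59·(t - 2)] / [5·(t - 2)] = -24(t − 7) / (5(t - 2)).
So |(7t + 10)/(t - 2) − (59/5)| = 24|t − 7| / (5·|t − 2|).
Require δ ≤ 5/2, so |t − 2| ≥ |5| − |t − 7| > 5 − 5/2 = 5/2.
Hence |(7t + 10)/(t - 2) − (59/5)| < 24|t − 7|/(5·(5/2)) = (48/25)|t − 7|, which is < ε once |t − 7| < (25/48)ε.
Take δ = min(5/2, (25/48)ε). Then 0 < |t − 7| < δ forces both bounds, so |(7t + 10)/(t - 2) − (59/5)| < ε.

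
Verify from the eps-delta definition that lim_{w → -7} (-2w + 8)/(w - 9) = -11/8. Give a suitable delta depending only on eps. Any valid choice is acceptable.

Suppose eps > 0. We want delta > 0 with 0 < |w + 7| < delta ⇒ |(-2w + 8)/(w - 9) + 11/8| < eps.
Combining over a common denominator, (-2w + 8)/(w - 9) + 11/8 = [(-2w + 8)·(-16) − 22·(w - 9)] / [(-16)·(w - 9)] = 10(w + 7) / ((-16)(w - 9)).
So |(-2w + 8)/(w - 9) + 11/8| = 10|w + 7| / (16·|w − 9|).
Restrict delta ≤ 8. Then |w + 7| < 8 gives |w − 9| = |(w + 7) + (-16)| ≥ 16 − 8 = 8.
Hence |(-2w + 8)/(w - 9) + 11/8| < 10|w + 7|/(16·8) = (5/64)|w + 7|, which is < eps once |w + 7| < (64/5)eps.
Take delta = min(8, (64/5)eps). Then 0 < |w + 7| < delta forces both bounds, so |(-2w + 8)/(w - 9) + 11/8| < eps.

delta = min(8, (64/5)eps)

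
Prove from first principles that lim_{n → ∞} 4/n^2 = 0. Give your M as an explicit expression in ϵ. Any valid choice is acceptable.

M = (4/ϵ)^{1/2}

Suppose ϵ > 0. For n ≥ 1, |4/n^2 − 0| = 4/n^2.
4/n^2 < ϵ ⇔ n^2 > 4/ϵ ⇔ n > (4/ϵ)^{1/2}.
Take M = (4/ϵ)^{1/2}. Then n > M implies 4/n^2 < ϵ.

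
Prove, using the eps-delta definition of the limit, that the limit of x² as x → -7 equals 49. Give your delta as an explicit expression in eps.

Fix eps > 0. We seek delta > 0 with 0 < |x + 7| < delta ⇒ |x² − 49| < eps.
Factor: x² − 49 = (x + 7)(x - 7), so |x² − 49| = |x + 7|·|x - 7|.
Impose delta ≤ 1 so that |x| < 8; then |x - 7| ≤ 15.
Hence |x² − 49| ≤ 15|x + 7|, which is < eps once |x + 7| < eps/15.
Take delta = min(1, eps/15). If 0 < |x + 7| < delta then both bounds hold and |x² − 49| ≤ 15|x + 7| < 15·(eps/15) = eps.

delta = min(1, eps/15)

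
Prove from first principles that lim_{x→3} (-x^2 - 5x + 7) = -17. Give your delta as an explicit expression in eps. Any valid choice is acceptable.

Let eps > 0 be given. We want delta > 0 such that 0 < |x − 3| < delta implies |(-x^2 - 5x + 7) + 17| < eps.
(-x^2 - 5x + 7) + 17 = -x^2 - 5x + 24 = (x − 3)(-x - 8).
So |(-x^2 - 5x + 7) + 17| = |x − 3|·|-x - 8|.
Require delta ≤ 1. Then |x − 3| < 1 gives |x| < 4, and by the triangle inequality |-x - 8| ≤ 4 + 8 = 12.
Hence |(-x^2 - 5x + 7) + 17| ≤ 12|x − 3| < eps provided |x − 3| < eps/12.
Choosing delta = min(1, eps/12) ensures both conditions, hence |(-x^2 - 5x + 7) + 17| < eps.

delta = min(1, eps/12)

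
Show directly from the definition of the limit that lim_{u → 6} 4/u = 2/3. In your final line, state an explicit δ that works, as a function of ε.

Let ε > 0. We seek δ > 0 such that 0 < |u − 6| < δ implies |4/u − (2/3)| < ε.
|4/u − (2/3)| = 4·|6 − u|/(6·|u|) = 4|u − 6|/(6|u|).
Restrict δ ≤ 3. Then |u − 6| < 3 gives |u| > 3, so 6|u| > 18.
Then |4/u − (2/3)| < 4|u − 6|/18, which is < ε when |u − 6| < (9/2)ε.
Take δ = min(3, (9/2)ε). Then 0 < |u − 6| < δ gives both |u − 6| < 3 and |u − 6| < (9/2)ε, so |4/u − (2/3)| < ε.

δ = min(3, (9/2)ε)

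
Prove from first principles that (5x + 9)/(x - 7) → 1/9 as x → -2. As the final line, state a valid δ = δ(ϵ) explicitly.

δ = min(9/2, (81/88)ϵ)

Suppose ϵ > 0. We want δ > 0 with 0 < |x + 2| < δ ⇒ |(5x + 9)/(x - 7) − (1/9)| < ϵ.
Combining over a common denominator, (5x + 9)/(x - 7) − (1/9) = [(5x + 9)·(-9) − (-1)·(x - 7)] / [(-9)·(x - 7)] = -44(x + 2) / ((-9)(x - 7)).
So |(5x + 9)/(x - 7) − (1/9)| = 44|x + 2| / (9·|x − 7|).
Restrict δ ≤ 9/2. Then |x + 2| < 9/2 gives |x − 7| = |(x + 2) + (-9)| ≥ 9 − 9/2 = 9/2.
Hence |(5x + 9)/(x - 7) − (1/9)| < 44|x + 2|/(9·(9/2)) = (88/81)|x + 2|, which is < ϵ once |x + 2| < (81/88)ϵ.
Take δ = min(9/2, (81/88)ϵ). Then 0 < |x + 2| < δ forces both bounds, so |(5x + 9)/(x - 7) − (1/9)| < ϵ.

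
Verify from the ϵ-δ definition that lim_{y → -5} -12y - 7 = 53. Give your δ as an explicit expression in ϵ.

Let ϵ > 0. We need δ > 0 so that 0 < |y + 5| < δ implies |(-12y - 7) − 53| < ϵ.
|(-12y - 7) − 53| = |-12y - 60| = 12|y + 5|.
Thus it suffices that |y + 5| < ϵ/12.
Choosing δ = ϵ/12 gives |(-12y - 7) − 53| = 12|y + 5| < ϵ whenever |y + 5| < δ.

δ = ϵ/12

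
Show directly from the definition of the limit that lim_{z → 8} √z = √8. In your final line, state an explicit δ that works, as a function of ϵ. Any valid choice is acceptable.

δ = min(8, √8·ϵ)

Let ϵ > 0. We want δ > 0 such that 0 < |z − 8| < δ implies |√z − √8| < ϵ.
Rationalise: √z − √8 = (z − 8)/(√z + √8), so |√z − √8| = |z − 8|/(√z + √8).
Restrict δ ≤ 8 so that |z − 8| < 8 forces z > 0, and then √z + √8 > √8.
Hence |√z − √8| < |z − 8|/√8, which is < ϵ once |z − 8| < √8·ϵ.
Take δ = min(8, √8·ϵ). If 0 < |z − 8| < δ then z > 0 and |√z − √8| < |z − 8|/√8 < ϵ.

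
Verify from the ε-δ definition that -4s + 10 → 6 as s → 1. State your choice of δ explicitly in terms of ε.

δ = ε/4

Fix ε > 0. We need δ > 0 so that 0 < |s − 1| < δ implies |(-4s + 10) − 6| < ε.
Since (-4s + 10) − 6 = -4(s − 1), we have |(-4s + 10) − 6| = 4|s − 1|.
Thus it suffices that |s − 1| < ε/4.
Choosing δ = ε/4 gives |(-4s + 10) − 6| = 4|s − 1| < ε whenever |s − 1| < δ.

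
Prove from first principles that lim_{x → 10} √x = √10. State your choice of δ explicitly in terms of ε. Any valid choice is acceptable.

δ = min(10, √10·ε)

Fix ε > 0. We want δ > 0 such that 0 < |x − 10| < δ implies |√x − √10| < ε.
Multiplying by the conjugate, |√x − √10| = |x − 10|/(√x + √10).
Restrict δ ≤ 10 so that |x − 10| < 10 forces x > 0, and then √x + √10 > √10.
Hence |√x − √10| < |x − 10|/√10, which is < ε once |x − 10| < √10·ε.
Take δ = min(10, √10·ε). If 0 < |x − 10| < δ then x > 0 and |√x − √10| < |x − 10|/√10 < ε.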